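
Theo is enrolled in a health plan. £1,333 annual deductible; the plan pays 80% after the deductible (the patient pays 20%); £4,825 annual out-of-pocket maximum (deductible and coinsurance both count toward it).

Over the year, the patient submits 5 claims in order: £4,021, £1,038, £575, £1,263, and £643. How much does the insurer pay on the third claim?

#1 (£4,021): £1,333 finishes the deductible; £2,688 goes to coinsurance; 20% of £2,688 = £537.60. Patient owes £1,870.60 (running OOP £1,870.60). Plan pays £4,021 − £1,870.60 = £2,150.40.
#2 (£1,038): deductible met; 20% of £1,038 = £207.60. Patient owes £207.60 (running OOP £2,078.20). Insurer: £1,038 − £207.60 = £830.40.
#3 (£575): 20% coinsurance on £575 = £115. Patient owes £115 (running OOP £2,193.20). Plan pays £575 − £115 = £460.

£460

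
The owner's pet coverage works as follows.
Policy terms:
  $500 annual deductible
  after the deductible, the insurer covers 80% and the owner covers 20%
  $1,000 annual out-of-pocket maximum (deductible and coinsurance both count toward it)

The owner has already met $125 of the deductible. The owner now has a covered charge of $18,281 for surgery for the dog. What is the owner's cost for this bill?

Remaining deductible: $500 − $125 = $375.
That leaves $18,281 − $375 = $17,906 for coinsurance.
Owner's 20% share of $17,906 is $3,581.20.
Owner responsibility before any cap: $375 + $3,581.20 = $3,956.20.
Year-to-date out-of-pocket would reach $125 + $3,956.20 = $4,081.20, above the $1,000 maximum, so the owner pays only $1,000 − $125 = $875.

$875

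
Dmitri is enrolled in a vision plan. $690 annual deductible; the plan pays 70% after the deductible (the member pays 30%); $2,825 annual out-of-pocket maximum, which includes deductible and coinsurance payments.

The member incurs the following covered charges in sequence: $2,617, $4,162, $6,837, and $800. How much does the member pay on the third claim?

$308.30

Claim 1 ($2,617): $690 to deductible, leaving $1,927; coinsurance $1,927 × 30% = $578.10. Cost to member: $1,268.10. OOP to date $1,268.10.
Claim 2 ($4,162): 30% coinsurance on $4,162 = $1,248.60. Cost to member: $1,248.60. OOP to date $2,516.70.
Claim 3 ($6,837): deductible already satisfied, so member's share is 30% × $6,837 = $2,051.10. Adding that to $2,516.70 gives $4,567.80, past the $2,825 cap; member pays only $2,825 − $2,516.70 = $308.30.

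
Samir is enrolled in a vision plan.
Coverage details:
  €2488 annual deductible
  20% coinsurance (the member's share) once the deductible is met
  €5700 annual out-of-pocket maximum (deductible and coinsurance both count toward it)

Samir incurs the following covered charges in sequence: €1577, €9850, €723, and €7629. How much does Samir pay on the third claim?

Bill 1, €1577: fully absorbed by the deductible. Member pays €1577; OOP now €1577.
Bill 2, €9850: €911 finishes the deductible; €8939 goes to coinsurance; member's 20% is €1787.80. Member pays €2698.80; OOP now €4275.80.
Bill 3, €723: deductible met; 20% of €723 = €144.60. Member pays €144.60; OOP now €4420.40.

€144.60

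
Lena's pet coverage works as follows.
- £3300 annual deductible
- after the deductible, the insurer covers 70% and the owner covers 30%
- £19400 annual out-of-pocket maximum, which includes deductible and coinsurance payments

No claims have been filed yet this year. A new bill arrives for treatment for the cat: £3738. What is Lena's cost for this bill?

£3431.40

Deductible not yet touched, so the first £3300 of the bill goes to the deductible.
That leaves £3738 − £3300 = £438 for coinsurance.
Owner's 30% share of £438 is £131.40.
Owner responsibility before any cap: £3300 + £131.40 = £3431.40.
Total out-of-pocket so far would be £0 + £3431.40 = £3431.40, below the £19400 cap — no reduction.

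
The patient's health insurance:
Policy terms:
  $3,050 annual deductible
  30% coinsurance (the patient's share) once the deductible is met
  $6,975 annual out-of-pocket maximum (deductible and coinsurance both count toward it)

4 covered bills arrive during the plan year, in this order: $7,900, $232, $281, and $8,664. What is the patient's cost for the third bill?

$84.30

Claim 1 ($7,900): $3,050 finishes the deductible; $4,850 goes to coinsurance; patient's 30% is $1,455. Cost to patient: $4,505. OOP to date $4,505.
Claim 2 ($232): deductible already satisfied, so patient's share is 30% × $232 = $69.60. Cost to patient: $69.60. OOP to date $4,574.60.
Claim 3 ($281): deductible already satisfied, so patient's share is 30% × $281 = $84.30. Patient pays $84.30; OOP now $4,658.90.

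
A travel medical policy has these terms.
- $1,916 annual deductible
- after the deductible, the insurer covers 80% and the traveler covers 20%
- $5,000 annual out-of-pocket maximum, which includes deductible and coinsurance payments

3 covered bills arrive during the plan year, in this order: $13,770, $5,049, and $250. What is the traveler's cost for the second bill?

Claim 1 ($13,770): $1,916 to deductible, leaving $11,854; traveler's 20% is $2,370.80. Cost to traveler: $4,286.80. OOP to date $4,286.80.
Claim 2 ($5,049): 20% coinsurance on $5,049 = $1,009.80. Adding that to $4,286.80 gives $5,296.60, past the $5,000 cap; traveler pays only $5,000 − $4,286.80 = $713.20.

$713.20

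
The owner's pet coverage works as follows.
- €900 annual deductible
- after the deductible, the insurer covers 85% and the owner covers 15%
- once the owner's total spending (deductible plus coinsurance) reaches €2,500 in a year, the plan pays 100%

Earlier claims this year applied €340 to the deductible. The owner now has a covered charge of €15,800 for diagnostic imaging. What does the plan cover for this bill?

Remaining deductible: €900 − €340 = €560.
After the €560 deductible portion, €15,800 − €560 = €15,240 is subject to coinsurance.
Owner's 15% share of €15,240 is €2,286.
So the owner owes €560 + €2,286 = €2,846 before any cap.
Adding €2,846 to the €340 already spent would give €3,186, which exceeds the €2,500 cap; the owner pays just €2,500 − €340 = €2,160.
The plan picks up €15,800 − €2,160 = €13,640.

€13,640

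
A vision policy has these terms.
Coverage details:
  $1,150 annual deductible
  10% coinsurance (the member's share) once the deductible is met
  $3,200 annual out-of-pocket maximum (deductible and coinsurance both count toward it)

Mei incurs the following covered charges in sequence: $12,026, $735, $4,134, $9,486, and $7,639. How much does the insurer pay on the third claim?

$3,720.60

Claim 1 ($12,026): $1,150 finishes the deductible; $10,876 goes to coinsurance; coinsurance $10,876 × 10% = $1,087.60. Member owes $2,237.60 (running OOP $2,237.60). Insurer: $12,026 − $2,237.60 = $9,788.40.
Claim 2 ($735): deductible met; 10% of $735 = $73.50. Member pays $73.50; OOP now $2,311.10. Plan pays $735 − $73.50 = $661.50.
Claim 3 ($4,134): deductible met; 10% of $4,134 = $413.40. Member owes $413.40 (running OOP $2,724.50). Insurer: $4,134 − $413.40 = $3,720.60.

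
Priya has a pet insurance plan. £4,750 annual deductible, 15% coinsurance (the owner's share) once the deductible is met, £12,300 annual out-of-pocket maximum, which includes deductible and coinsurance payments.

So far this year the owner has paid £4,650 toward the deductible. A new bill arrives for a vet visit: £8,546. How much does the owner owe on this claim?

£1,366.90

Deductible still to meet: £4,750 − £4,650 = £100.
The remaining £8,446 (= £8,546 − £100) moves to coinsurance.
15% of £8,446 = £1,266.90 falls to the owner.
That puts the owner's cost at £100 + £1,266.90 = £1,366.90 before any cap.
Year-to-date out-of-pocket becomes £4,650 + £1,366.90 = £6,016.90, still under the £12,300 maximum, so no cap applies.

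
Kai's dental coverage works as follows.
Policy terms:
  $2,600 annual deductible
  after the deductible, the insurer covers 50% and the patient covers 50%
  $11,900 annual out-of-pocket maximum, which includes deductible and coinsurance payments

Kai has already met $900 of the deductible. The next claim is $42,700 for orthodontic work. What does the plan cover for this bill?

$900 of the $2,600 deductible is already met, leaving $1,700.
That leaves $42,700 − $1,700 = $41,000 for coinsurance.
Coinsurance: $41,000 × 50% = $20,500.
So the patient owes $1,700 + $20,500 = $22,200 before any cap.
Year-to-date out-of-pocket would reach $900 + $22,200 = $23,100, above the $11,900 maximum, so the patient pays only $11,900 − $900 = $11,000.
The insurer covers the remainder: $42,700 − $11,000 = $31,700.

$31,700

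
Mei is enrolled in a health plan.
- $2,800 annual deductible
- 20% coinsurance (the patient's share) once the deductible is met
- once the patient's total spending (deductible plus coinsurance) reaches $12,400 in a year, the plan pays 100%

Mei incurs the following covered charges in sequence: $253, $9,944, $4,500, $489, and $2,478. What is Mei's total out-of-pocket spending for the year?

$5,772.80

Bill 1, $253: all of it applies to the deductible. Patient owes $253 (running OOP $253).
Bill 2, $9,944: $2,547 to deductible, leaving $7,397; 20% of $7,397 = $1,479.40. Cost to patient: $4,026.40. OOP to date $4,279.40.
Bill 3, $4,500: 20% coinsurance on $4,500 = $900. Cost to patient: $900. OOP to date $5,179.40.
Bill 4, $489: 20% coinsurance on $489 = $97.80. Patient owes $97.80 (running OOP $5,277.20).
Bill 5, $2,478: 20% coinsurance on $2,478 = $495.60. Patient owes $495.60 (running OOP $5,772.80).
Total paid by the patient: $253 + $4,026.40 + $900 + $97.80 + $495.60 = $5,772.80.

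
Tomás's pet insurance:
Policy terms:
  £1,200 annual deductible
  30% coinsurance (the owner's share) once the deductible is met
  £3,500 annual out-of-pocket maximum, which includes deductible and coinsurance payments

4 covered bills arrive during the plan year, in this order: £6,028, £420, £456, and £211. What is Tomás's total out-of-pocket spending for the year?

#1 (£6,028): deductible takes £1,200, £4,828 remains; coinsurance £4,828 × 30% = £1,448.40. Cost to owner: £2,648.40. OOP to date £2,648.40.
#2 (£420): deductible met; 30% of £420 = £126. Owner owes £126 (running OOP £2,774.40).
#3 (£456): 30% coinsurance on £456 = £136.80. Owner pays £136.80; OOP now £2,911.20.
#4 (£211): deductible met; 30% of £211 = £63.30. Cost to owner: £63.30. OOP to date £2,974.50.
Total paid by the owner: £2,648.40 + £126 + £136.80 + £63.30 = £2,974.50.

£2,974.50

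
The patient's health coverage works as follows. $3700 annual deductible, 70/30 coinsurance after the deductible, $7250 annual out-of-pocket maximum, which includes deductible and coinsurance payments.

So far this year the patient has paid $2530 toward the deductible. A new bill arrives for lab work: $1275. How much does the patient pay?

Remaining deductible: $3700 − $2530 = $1170.
That leaves $1275 − $1170 = $105 for coinsurance.
Patient's 30% share of $105 is $31.50.
So the patient owes $1170 + $31.50 = $1201.50 before any cap.
Year-to-date out-of-pocket becomes $2530 + $1201.50 = $3731.50, still under the $7250 maximum, so no cap applies.

$1201.50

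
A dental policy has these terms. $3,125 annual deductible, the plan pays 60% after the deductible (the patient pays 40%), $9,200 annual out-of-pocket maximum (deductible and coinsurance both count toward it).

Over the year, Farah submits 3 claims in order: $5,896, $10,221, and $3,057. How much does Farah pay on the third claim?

$878.20

Claim 1 — $5,896: deductible takes $3,125, $2,771 remains; 40% of $2,771 = $1,108.40. Patient pays $4,233.40; OOP now $4,233.40.
Claim 2 — $10,221: 40% coinsurance on $10,221 = $4,088.40. Cost to patient: $4,088.40. OOP to date $8,321.80.
Claim 3 — $3,057: deductible already satisfied, so patient's share is 40% × $3,057 = $1,222.80. That would push OOP to $9,544.60, over the $9,200 cap, so patient pays $9,200 − $8,321.80 = $878.20.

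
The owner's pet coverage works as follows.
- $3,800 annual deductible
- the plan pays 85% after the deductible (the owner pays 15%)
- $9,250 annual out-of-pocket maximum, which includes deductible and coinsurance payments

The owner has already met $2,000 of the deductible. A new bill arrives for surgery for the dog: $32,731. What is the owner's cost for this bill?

$6,439.65

$2,000 of the $3,800 deductible is already met, leaving $1,800.
The remaining $30,931 (= $32,731 − $1,800) moves to coinsurance.
Coinsurance: $30,931 × 15% = $4,639.65.
Owner responsibility before any cap: $1,800 + $4,639.65 = $6,439.65.
Year-to-date out-of-pocket becomes $2,000 + $6,439.65 = $8,439.65, still under the $9,250 maximum, so no cap applies.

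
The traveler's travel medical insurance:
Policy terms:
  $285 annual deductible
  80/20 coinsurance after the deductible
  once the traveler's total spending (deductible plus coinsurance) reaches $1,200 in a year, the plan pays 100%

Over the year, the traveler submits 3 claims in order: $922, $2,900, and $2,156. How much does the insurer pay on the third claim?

$1,948.40

Claim 1 — $922: $285 to deductible, leaving $637; traveler's 20% is $127.40. Cost to traveler: $412.40. OOP to date $412.40. Plan pays $922 − $412.40 = $509.60.
Claim 2 — $2,900: deductible met; 20% of $2,900 = $580. Cost to traveler: $580. OOP to date $992.40. Insurer: $2,900 − $580 = $2,320.
Claim 3 — $2,156: deductible met; 20% of $2,156 = $431.20. Adding that to $992.40 gives $1,423.60, past the $1,200 cap; traveler pays only $1,200 − $992.40 = $207.60. Insurer: $2,156 − $207.60 = $1,948.40.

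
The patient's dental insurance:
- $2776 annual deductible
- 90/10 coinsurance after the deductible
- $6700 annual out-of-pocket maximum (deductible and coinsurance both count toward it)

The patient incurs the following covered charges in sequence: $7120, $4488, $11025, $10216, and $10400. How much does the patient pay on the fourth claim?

Claim 1 ($7120): $2776 to deductible, leaving $4344; 10% of $4344 = $434.40. Patient owes $3210.40 (running OOP $3210.40).
Claim 2 ($4488): 10% coinsurance on $4488 = $448.80. Patient pays $448.80; OOP now $3659.20.
Claim 3 ($11025): deductible already satisfied, so patient's share is 10% × $11025 = $1102.50. Patient pays $1102.50; OOP now $4761.70.
Claim 4 ($10216): deductible met; 10% of $10216 = $1021.60. Patient pays $1021.60; OOP now $5783.30.

$1021.60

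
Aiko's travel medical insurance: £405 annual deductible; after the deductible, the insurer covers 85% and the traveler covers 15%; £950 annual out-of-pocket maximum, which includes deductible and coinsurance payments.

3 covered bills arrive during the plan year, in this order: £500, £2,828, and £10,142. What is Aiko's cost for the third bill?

#1 (£500): deductible takes £405, £95 remains; 15% of £95 = £14.25. Cost to traveler: £419.25. OOP to date £419.25.
#2 (£2,828): deductible already satisfied, so traveler's share is 15% × £2,828 = £424.20. Cost to traveler: £424.20. OOP to date £843.45.
#3 (£10,142): deductible met; 15% of £10,142 = £1,521.30. Adding that to £843.45 gives £2,364.75, past the £950 cap; traveler pays only £950 − £843.45 = £106.55.

£106.55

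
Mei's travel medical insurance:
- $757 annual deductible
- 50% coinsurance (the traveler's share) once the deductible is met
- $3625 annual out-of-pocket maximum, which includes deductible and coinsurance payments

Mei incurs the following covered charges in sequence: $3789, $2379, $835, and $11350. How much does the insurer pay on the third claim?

Claim 1 ($3789): $757 to deductible, leaving $3032; coinsurance $3032 × 50% = $1516. Cost to traveler: $2273. OOP to date $2273. Insurer: $3789 − $2273 = $1516.
Claim 2 ($2379): deductible met; 50% of $2379 = $1189.50. Cost to traveler: $1189.50. OOP to date $3462.50. Plan pays $2379 − $1189.50 = $1189.50.
Claim 3 ($835): 50% coinsurance on $835 = $417.50. That would push OOP to $3880, over the $3625 cap, so traveler pays $3625 − $3462.50 = $162.50. Plan pays $835 − $162.50 = $672.50.

$672.50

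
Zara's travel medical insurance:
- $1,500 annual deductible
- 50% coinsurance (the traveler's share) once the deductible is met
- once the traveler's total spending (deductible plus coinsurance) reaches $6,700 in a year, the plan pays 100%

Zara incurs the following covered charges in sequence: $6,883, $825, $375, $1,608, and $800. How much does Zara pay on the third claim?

$187.50

Bill 1, $6,883: deductible takes $1,500, $5,383 remains; traveler's 50% is $2,691.50. Cost to traveler: $4,191.50. OOP to date $4,191.50.
Bill 2, $825: deductible already satisfied, so traveler's share is 50% × $825 = $412.50. Cost to traveler: $412.50. OOP to date $4,604.
Bill 3, $375: 50% coinsurance on $375 = $187.50. Traveler owes $187.50 (running OOP $4,791.50).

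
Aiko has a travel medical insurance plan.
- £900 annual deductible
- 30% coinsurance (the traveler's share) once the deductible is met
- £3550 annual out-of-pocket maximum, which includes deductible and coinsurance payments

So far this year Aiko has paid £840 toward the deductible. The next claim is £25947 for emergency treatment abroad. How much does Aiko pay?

£840 of the £900 deductible is already met, leaving £60.
The remaining £25887 (= £25947 − £60) moves to coinsurance.
Coinsurance: £25887 × 30% = £7766.10.
That puts the traveler's cost at £60 + £7766.10 = £7826.10 before any cap.
Year-to-date out-of-pocket would reach £840 + £7826.10 = £8666.10, above the £3550 maximum, so the traveler pays only £3550 − £840 = £2710.

£2710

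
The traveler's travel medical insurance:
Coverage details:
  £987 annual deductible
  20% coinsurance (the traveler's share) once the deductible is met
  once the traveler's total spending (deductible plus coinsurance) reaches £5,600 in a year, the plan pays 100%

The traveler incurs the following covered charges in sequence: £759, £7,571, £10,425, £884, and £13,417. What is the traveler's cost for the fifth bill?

£882.60

#1 (£759): fully absorbed by the deductible. Traveler owes £759 (running OOP £759).
#2 (£7,571): £228 to deductible, leaving £7,343; coinsurance £7,343 × 20% = £1,468.60. Traveler pays £1,696.60; OOP now £2,455.60.
#3 (£10,425): deductible met; 20% of £10,425 = £2,085. Cost to traveler: £2,085. OOP to date £4,540.60.
#4 (£884): deductible already satisfied, so traveler's share is 20% × £884 = £176.80. Traveler pays £176.80; OOP now £4,717.40.
#5 (£13,417): deductible met; 20% of £13,417 = £2,683.40. OOP would hit £7,400.80 > £5,600, so the cap limits the traveler to £5,600 − £4,717.40 = £882.60.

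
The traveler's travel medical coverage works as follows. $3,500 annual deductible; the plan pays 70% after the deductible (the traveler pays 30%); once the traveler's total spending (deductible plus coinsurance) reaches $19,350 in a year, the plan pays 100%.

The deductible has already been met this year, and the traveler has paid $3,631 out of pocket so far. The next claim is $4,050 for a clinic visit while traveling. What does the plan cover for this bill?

$2,835

With the deductible met, the entire $4,050 is subject to coinsurance.
Traveler's 30% share of $4,050 is $1,215.
Year-to-date out-of-pocket becomes $3,631 + $1,215 = $4,846, still under the $19,350 maximum, so no cap applies.
The plan picks up $4,050 − $1,215 = $2,835.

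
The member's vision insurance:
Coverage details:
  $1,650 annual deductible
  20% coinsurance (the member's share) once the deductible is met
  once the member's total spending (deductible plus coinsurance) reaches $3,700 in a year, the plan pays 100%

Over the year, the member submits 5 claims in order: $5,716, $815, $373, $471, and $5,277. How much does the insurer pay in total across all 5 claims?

$8,952

Claim 1 ($5,716): $1,650 finishes the deductible; $4,066 goes to coinsurance; 20% of $4,066 = $813.20. Cost to member: $2,463.20. OOP to date $2,463.20. Plan pays $5,716 − $2,463.20 = $3,252.80.
Claim 2 ($815): deductible met; 20% of $815 = $163. Member pays $163; OOP now $2,626.20. Plan pays $815 − $163 = $652.
Claim 3 ($373): deductible met; 20% of $373 = $74.60. Cost to member: $74.60. OOP to date $2,700.80. Insurer: $373 − $74.60 = $298.40.
Claim 4 ($471): 20% coinsurance on $471 = $94.20. Cost to member: $94.20. OOP to date $2,795. Plan pays $471 − $94.20 = $376.80.
Claim 5 ($5,277): deductible met; 20% of $5,277 = $1,055.40. Adding that to $2,795 gives $3,850.40, past the $3,700 cap; member pays only $3,700 − $2,795 = $905. Insurer: $5,277 − $905 = $4,372.
Insurer total: $3,252.80 + $652 + $298.40 + $376.80 + $4,372 = $8,952.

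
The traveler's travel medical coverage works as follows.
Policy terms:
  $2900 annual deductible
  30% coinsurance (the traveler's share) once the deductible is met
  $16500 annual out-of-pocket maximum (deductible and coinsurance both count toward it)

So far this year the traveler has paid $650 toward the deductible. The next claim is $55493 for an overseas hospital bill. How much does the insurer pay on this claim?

$39643

Deductible still to meet: $2900 − $650 = $2250.
After the $2250 deductible portion, $55493 − $2250 = $53243 is subject to coinsurance.
Coinsurance: $53243 × 30% = $15972.90.
So the traveler owes $2250 + $15972.90 = $18222.90 before any cap.
That would bring total out-of-pocket to $18872.90, past the $16500 cap. The traveler is capped at $16500 − $650 = $15850 on this claim.
The insurer covers the remainder: $55493 − $15850 = $39643.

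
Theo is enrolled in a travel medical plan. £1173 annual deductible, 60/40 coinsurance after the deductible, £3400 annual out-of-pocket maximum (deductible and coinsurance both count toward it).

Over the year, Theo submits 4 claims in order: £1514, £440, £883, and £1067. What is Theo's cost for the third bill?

Bill 1, £1514: deductible takes £1173, £341 remains; 40% of £341 = £136.40. Traveler owes £1309.40 (running OOP £1309.40).
Bill 2, £440: deductible already satisfied, so traveler's share is 40% × £440 = £176. Traveler pays £176; OOP now £1485.40.
Bill 3, £883: 40% coinsurance on £883 = £353.20. Traveler owes £353.20 (running OOP £1838.60).

£353.20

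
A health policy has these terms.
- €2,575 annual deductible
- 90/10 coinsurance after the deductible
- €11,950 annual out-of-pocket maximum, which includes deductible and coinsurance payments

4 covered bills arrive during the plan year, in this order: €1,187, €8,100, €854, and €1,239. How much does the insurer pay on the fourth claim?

Bill 1, €1,187: fully absorbed by the deductible. Patient pays €1,187; OOP now €1,187. Insurer: €1,187 − €1,187 = €0.
Bill 2, €8,100: €1,388 finishes the deductible; €6,712 goes to coinsurance; 10% of €6,712 = €671.20. Cost to patient: €2,059.20. OOP to date €3,246.20. Insurer: €8,100 − €2,059.20 = €6,040.80.
Bill 3, €854: 10% coinsurance on €854 = €85.40. Cost to patient: €85.40. OOP to date €3,331.60. Insurer: €854 − €85.40 = €768.60.
Bill 4, €1,239: 10% coinsurance on €1,239 = €123.90. Patient pays €123.90; OOP now €3,455.50. Plan pays €1,239 − €123.90 = €1,115.10.

€1,115.10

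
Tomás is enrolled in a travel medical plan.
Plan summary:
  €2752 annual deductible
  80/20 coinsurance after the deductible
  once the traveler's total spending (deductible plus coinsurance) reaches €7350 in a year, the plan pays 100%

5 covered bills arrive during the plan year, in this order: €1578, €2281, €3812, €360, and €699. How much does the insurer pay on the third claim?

Claim 1 — €1578: entire amount goes to the deductible. Traveler owes €1578 (running OOP €1578). Plan pays €1578 − €1578 = €0.
Claim 2 — €2281: deductible takes €1174, €1107 remains; traveler's 20% is €221.40. Traveler pays €1395.40; OOP now €2973.40. Insurer: €2281 − €1395.40 = €885.60.
Claim 3 — €3812: deductible met; 20% of €3812 = €762.40. Traveler pays €762.40; OOP now €3735.80. Plan pays €3812 − €762.40 = €3049.60.

€3049.60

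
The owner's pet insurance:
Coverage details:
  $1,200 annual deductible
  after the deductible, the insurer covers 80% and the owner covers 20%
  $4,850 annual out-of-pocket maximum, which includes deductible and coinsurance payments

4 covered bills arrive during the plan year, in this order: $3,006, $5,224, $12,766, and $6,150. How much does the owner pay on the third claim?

#1 ($3,006): $1,200 finishes the deductible; $1,806 goes to coinsurance; 20% of $1,806 = $361.20. Owner pays $1,561.20; OOP now $1,561.20.
#2 ($5,224): 20% coinsurance on $5,224 = $1,044.80. Cost to owner: $1,044.80. OOP to date $2,606.
#3 ($12,766): deductible already satisfied, so owner's share is 20% × $12,766 = $2,553.20. Adding that to $2,606 gives $5,159.20, past the $4,850 cap; owner pays only $4,850 − $2,606 = $2,244.

$2,244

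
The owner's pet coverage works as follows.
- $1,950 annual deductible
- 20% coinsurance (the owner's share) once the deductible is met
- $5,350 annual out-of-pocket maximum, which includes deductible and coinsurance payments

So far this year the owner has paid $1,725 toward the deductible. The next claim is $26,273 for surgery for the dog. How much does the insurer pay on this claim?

$1,725 of the $1,950 deductible is already met, leaving $225.
The remaining $26,048 (= $26,273 − $225) moves to coinsurance.
20% of $26,048 = $5,209.60 falls to the owner.
Owner responsibility before any cap: $225 + $5,209.60 = $5,434.60.
Year-to-date out-of-pocket would reach $1,725 + $5,434.60 = $7,159.60, above the $5,350 maximum, so the owner pays only $5,350 − $1,725 = $3,625.
The plan picks up $26,273 − $3,625 = $22,648.

$22,648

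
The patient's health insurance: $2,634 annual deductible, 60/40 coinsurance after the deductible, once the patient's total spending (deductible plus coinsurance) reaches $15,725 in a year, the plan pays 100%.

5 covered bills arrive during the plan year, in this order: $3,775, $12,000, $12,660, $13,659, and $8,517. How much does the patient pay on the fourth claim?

Claim 1 — $3,775: $2,634 to deductible, leaving $1,141; coinsurance $1,141 × 40% = $456.40. Patient owes $3,090.40 (running OOP $3,090.40).
Claim 2 — $12,000: deductible already satisfied, so patient's share is 40% × $12,000 = $4,800. Patient owes $4,800 (running OOP $7,890.40).
Claim 3 — $12,660: deductible already satisfied, so patient's share is 40% × $12,660 = $5,064. Patient pays $5,064; OOP now $12,954.40.
Claim 4 — $13,659: 40% coinsurance on $13,659 = $5,463.60. Adding that to $12,954.40 gives $18,418, past the $15,725 cap; patient pays only $15,725 − $12,954.40 = $2,770.60.

$2,770.60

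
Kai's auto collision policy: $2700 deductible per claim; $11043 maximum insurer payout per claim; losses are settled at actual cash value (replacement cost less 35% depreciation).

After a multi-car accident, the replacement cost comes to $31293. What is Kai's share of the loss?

$20250

At 35% depreciation, ACV = $31293 − $10952.55 = $20340.45.
Subtract the deductible: $20340.45 − $2700 = $17640.45.
The $11043 per-incident cap binds; insurer pays $11043.
Out of pocket: $31293 − $11043 = $20250.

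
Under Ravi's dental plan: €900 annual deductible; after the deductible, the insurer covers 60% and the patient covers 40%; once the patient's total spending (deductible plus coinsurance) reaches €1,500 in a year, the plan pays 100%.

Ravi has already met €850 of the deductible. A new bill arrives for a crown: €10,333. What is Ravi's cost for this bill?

€650

Deductible still to meet: €900 − €850 = €50.
That leaves €10,333 − €50 = €10,283 for coinsurance.
Coinsurance: €10,283 × 40% = €4,113.20.
So the patient owes €50 + €4,113.20 = €4,163.20 before any cap.
Year-to-date out-of-pocket would reach €850 + €4,163.20 = €5,013.20, above the €1,500 maximum, so the patient pays only €1,500 − €850 = €650.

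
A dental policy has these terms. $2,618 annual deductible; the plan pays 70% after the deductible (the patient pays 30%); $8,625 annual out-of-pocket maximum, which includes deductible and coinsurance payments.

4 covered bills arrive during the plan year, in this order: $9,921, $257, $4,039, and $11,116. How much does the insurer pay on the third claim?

$2,827.30

#1 ($9,921): deductible takes $2,618, $7,303 remains; coinsurance $7,303 × 30% = $2,190.90. Cost to patient: $4,808.90. OOP to date $4,808.90. Plan pays $9,921 − $4,808.90 = $5,112.10.
#2 ($257): deductible already satisfied, so patient's share is 30% × $257 = $77.10. Patient owes $77.10 (running OOP $4,886). Plan pays $257 − $77.10 = $179.90.
#3 ($4,039): deductible met; 30% of $4,039 = $1,211.70. Patient owes $1,211.70 (running OOP $6,097.70). Insurer: $4,039 − $1,211.70 = $2,827.30.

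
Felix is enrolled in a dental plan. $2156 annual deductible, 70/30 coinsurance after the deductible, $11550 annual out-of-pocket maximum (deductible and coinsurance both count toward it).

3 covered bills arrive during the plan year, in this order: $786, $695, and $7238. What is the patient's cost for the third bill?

$2643.90

Claim 1 — $786: all of it applies to the deductible. Patient pays $786; OOP now $786.
Claim 2 — $695: entire amount goes to the deductible. Patient owes $695 (running OOP $1481).
Claim 3 — $7238: deductible takes $675, $6563 remains; 30% of $6563 = $1968.90. Patient pays $2643.90; OOP now $4124.90.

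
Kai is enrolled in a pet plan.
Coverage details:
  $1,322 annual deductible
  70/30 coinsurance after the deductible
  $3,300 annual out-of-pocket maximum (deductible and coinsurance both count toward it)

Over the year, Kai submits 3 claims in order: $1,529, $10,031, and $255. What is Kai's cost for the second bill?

$1,915.90

Claim 1 — $1,529: $1,322 finishes the deductible; $207 goes to coinsurance; coinsurance $207 × 30% = $62.10. Owner pays $1,384.10; OOP now $1,384.10.
Claim 2 — $10,031: deductible already satisfied, so owner's share is 30% × $10,031 = $3,009.30. That would push OOP to $4,393.40, over the $3,300 cap, so owner pays $3,300 − $1,384.10 = $1,915.90.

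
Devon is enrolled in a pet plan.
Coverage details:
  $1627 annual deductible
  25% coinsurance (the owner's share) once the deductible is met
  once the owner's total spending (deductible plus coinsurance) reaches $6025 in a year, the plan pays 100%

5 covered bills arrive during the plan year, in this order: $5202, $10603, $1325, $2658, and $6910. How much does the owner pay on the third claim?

Bill 1, $5202: deductible takes $1627, $3575 remains; coinsurance $3575 × 25% = $893.75. Owner pays $2520.75; OOP now $2520.75.
Bill 2, $10603: 25% coinsurance on $10603 = $2650.75. Cost to owner: $2650.75. OOP to date $5171.50.
Bill 3, $1325: 25% coinsurance on $1325 = $331.25. Owner pays $331.25; OOP now $5502.75.

$331.25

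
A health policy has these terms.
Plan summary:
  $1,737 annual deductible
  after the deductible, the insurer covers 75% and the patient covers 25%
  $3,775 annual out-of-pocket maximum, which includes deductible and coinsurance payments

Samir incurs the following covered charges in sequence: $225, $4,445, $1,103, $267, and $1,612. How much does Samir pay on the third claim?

#1 ($225): all of it applies to the deductible. Cost to patient: $225. OOP to date $225.
#2 ($4,445): deductible takes $1,512, $2,933 remains; coinsurance $2,933 × 25% = $733.25. Patient pays $2,245.25; OOP now $2,470.25.
#3 ($1,103): deductible met; 25% of $1,103 = $275.75. Patient owes $275.75 (running OOP $2,746).

$275.75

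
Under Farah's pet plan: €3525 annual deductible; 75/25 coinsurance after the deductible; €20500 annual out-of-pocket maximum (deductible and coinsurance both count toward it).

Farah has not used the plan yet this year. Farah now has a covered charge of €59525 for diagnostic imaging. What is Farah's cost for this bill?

The full €3525 deductible is still open; €3525 of this bill applies to it.
That leaves €59525 − €3525 = €56000 for coinsurance.
25% of €56000 = €14000 falls to the owner.
So the owner owes €3525 + €14000 = €17525 before any cap.
Cumulative spending €0 + €17525 = €17525 stays under the €20500 maximum.

€17525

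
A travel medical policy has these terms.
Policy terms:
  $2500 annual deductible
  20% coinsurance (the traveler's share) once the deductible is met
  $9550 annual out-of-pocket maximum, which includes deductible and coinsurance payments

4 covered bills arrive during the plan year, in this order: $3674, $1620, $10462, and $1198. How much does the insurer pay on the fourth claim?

$958.40

Claim 1 ($3674): $2500 finishes the deductible; $1174 goes to coinsurance; traveler's 20% is $234.80. Cost to traveler: $2734.80. OOP to date $2734.80. Plan pays $3674 − $2734.80 = $939.20.
Claim 2 ($1620): deductible met; 20% of $1620 = $324. Traveler pays $324; OOP now $3058.80. Plan pays $1620 − $324 = $1296.
Claim 3 ($10462): deductible already satisfied, so traveler's share is 20% × $10462 = $2092.40. Traveler pays $2092.40; OOP now $5151.20. Insurer: $10462 − $2092.40 = $8369.60.
Claim 4 ($1198): deductible met; 20% of $1198 = $239.60. Traveler owes $239.60 (running OOP $5390.80). Insurer: $1198 − $239.60 = $958.40.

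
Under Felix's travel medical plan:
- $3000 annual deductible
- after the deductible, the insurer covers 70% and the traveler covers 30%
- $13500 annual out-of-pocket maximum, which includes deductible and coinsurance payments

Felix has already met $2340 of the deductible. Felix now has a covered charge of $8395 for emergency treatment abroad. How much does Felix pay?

Remaining deductible: $3000 − $2340 = $660.
The remaining $7735 (= $8395 − $660) moves to coinsurance.
Traveler's 30% share of $7735 is $2320.50.
That puts the traveler's cost at $660 + $2320.50 = $2980.50 before any cap.
Cumulative spending $2340 + $2980.50 = $5320.50 stays under the $13500 maximum.

$2980.50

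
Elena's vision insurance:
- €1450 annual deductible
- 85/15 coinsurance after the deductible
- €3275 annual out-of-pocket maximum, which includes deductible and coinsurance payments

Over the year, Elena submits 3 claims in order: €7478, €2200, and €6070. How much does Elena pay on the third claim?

€590.80

Bill 1, €7478: €1450 finishes the deductible; €6028 goes to coinsurance; coinsurance €6028 × 15% = €904.20. Member pays €2354.20; OOP now €2354.20.
Bill 2, €2200: 15% coinsurance on €2200 = €330. Member pays €330; OOP now €2684.20.
Bill 3, €6070: deductible already satisfied, so member's share is 15% × €6070 = €910.50. Adding that to €2684.20 gives €3594.70, past the €3275 cap; member pays only €3275 − €2684.20 = €590.80.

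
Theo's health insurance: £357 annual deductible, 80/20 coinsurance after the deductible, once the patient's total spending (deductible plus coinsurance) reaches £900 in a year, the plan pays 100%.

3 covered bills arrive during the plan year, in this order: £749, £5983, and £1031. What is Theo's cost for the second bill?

Bill 1, £749: £357 to deductible, leaving £392; coinsurance £392 × 20% = £78.40. Patient owes £435.40 (running OOP £435.40).
Bill 2, £5983: deductible already satisfied, so patient's share is 20% × £5983 = £1196.60. OOP would hit £1632 > £900, so the cap limits the patient to £900 − £435.40 = £464.60.

£464.60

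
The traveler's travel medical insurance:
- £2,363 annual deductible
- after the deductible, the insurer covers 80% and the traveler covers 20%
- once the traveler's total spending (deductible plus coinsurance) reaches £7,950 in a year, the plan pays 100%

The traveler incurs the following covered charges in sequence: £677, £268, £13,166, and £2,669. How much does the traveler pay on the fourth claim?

Bill 1, £677: all of it applies to the deductible. Cost to traveler: £677. OOP to date £677.
Bill 2, £268: all of it applies to the deductible. Traveler owes £268 (running OOP £945).
Bill 3, £13,166: deductible takes £1,418, £11,748 remains; coinsurance £11,748 × 20% = £2,349.60. Traveler owes £3,767.60 (running OOP £4,712.60).
Bill 4, £2,669: deductible already satisfied, so traveler's share is 20% × £2,669 = £533.80. Cost to traveler: £533.80. OOP to date £5,246.40.

£533.80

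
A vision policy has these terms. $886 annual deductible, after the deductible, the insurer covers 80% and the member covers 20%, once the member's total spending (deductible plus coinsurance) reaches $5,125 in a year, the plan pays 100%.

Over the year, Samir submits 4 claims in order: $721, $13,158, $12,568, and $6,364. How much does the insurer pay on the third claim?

$10,927.60

Claim 1 — $721: all of it applies to the deductible. Member pays $721; OOP now $721. Plan pays $721 − $721 = $0.
Claim 2 — $13,158: $165 to deductible, leaving $12,993; 20% of $12,993 = $2,598.60. Member pays $2,763.60; OOP now $3,484.60. Insurer: $13,158 − $2,763.60 = $10,394.40.
Claim 3 — $12,568: deductible already satisfied, so member's share is 20% × $12,568 = $2,513.60. That would push OOP to $5,998.20, over the $5,125 cap, so member pays $5,125 − $3,484.60 = $1,640.40. Plan pays $12,568 − $1,640.40 = $10,927.60.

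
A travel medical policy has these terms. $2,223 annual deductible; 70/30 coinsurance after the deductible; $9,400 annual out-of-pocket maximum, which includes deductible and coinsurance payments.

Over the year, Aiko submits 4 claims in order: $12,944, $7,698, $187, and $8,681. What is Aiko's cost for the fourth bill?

$1,595.20

Claim 1 ($12,944): $2,223 to deductible, leaving $10,721; traveler's 30% is $3,216.30. Traveler owes $5,439.30 (running OOP $5,439.30).
Claim 2 ($7,698): 30% coinsurance on $7,698 = $2,309.40. Cost to traveler: $2,309.40. OOP to date $7,748.70.
Claim 3 ($187): deductible met; 30% of $187 = $56.10. Cost to traveler: $56.10. OOP to date $7,804.80.
Claim 4 ($8,681): deductible already satisfied, so traveler's share is 30% × $8,681 = $2,604.30. OOP would hit $10,409.10 > $9,400, so the cap limits the traveler to $9,400 − $7,804.80 = $1,595.20.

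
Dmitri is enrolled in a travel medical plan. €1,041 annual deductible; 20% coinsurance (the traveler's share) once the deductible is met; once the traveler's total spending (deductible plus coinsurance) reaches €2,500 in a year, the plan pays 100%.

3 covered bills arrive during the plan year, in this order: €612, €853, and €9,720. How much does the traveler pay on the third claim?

#1 (€612): entire amount goes to the deductible. Cost to traveler: €612. OOP to date €612.
#2 (€853): €429 to deductible, leaving €424; coinsurance €424 × 20% = €84.80. Traveler owes €513.80 (running OOP €1,125.80).
#3 (€9,720): deductible already satisfied, so traveler's share is 20% × €9,720 = €1,944. That would push OOP to €3,069.80, over the €2,500 cap, so traveler pays €2,500 − €1,125.80 = €1,374.20.

€1,374.20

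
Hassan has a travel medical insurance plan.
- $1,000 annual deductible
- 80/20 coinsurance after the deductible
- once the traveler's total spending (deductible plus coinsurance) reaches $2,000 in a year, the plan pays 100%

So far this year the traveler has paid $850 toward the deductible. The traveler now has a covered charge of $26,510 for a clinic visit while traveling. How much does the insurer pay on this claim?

Remaining deductible: $1,000 − $850 = $150.
The remaining $26,360 (= $26,510 − $150) moves to coinsurance.
Traveler's 20% share of $26,360 is $5,272.
Traveler responsibility before any cap: $150 + $5,272 = $5,422.
Adding $5,422 to the $850 already spent would give $6,272, which exceeds the $2,000 cap; the traveler pays just $2,000 − $850 = $1,150.
Insurer pays the balance: $26,510 − $1,150 = $25,360.

$25,360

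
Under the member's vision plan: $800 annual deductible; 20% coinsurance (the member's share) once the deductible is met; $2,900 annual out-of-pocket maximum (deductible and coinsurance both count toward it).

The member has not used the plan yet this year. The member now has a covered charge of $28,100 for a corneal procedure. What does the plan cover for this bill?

The full $800 deductible is still open; $800 of this bill applies to it.
That leaves $28,100 − $800 = $27,300 for coinsurance.
20% of $27,300 = $5,460 falls to the member.
Member responsibility before any cap: $800 + $5,460 = $6,260.
That would bring total out-of-pocket to $6,260, past the $2,900 cap. The member is capped at $2,900 − $0 = $2,900 on this claim.
Insurer pays the balance: $28,100 − $2,900 = $25,200.

$25,200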